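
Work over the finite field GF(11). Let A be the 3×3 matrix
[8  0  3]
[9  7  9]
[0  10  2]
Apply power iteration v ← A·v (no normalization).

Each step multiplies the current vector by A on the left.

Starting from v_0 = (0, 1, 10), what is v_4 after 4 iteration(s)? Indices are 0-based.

v_0 = (0, 1, 10).
v_1 = A·v_0 = (8, 9, 8).
v_2 = A·v_1 = (0, 9, 7).
v_3 = A·v_2 = (10, 5, 5).
v_4 = A·v_3 = (7, 5, 5).

v_4 = (7, 5, 5)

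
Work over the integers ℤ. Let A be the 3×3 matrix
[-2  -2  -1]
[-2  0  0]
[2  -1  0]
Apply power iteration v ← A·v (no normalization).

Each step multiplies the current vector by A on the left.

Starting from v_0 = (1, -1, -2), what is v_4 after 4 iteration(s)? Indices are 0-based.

v_4 = (-26, -16, 10)

v_0 = (1, -1, -2).
v_1 = A·v_0 = (2, -2, 3).
v_2 = A·v_1 = (-3, -4, 6).
v_3 = A·v_2 = (8, 6, -2).
v_4 = A·v_3 = (-26, -16, 10).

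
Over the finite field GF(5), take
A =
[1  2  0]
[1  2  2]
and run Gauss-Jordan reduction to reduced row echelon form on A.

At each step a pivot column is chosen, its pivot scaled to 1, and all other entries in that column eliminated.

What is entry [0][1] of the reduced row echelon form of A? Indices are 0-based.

M[0][1] = 2

step 1: normalize row 0 (÷1) = (1, 2, 0)
  row 1: subtract 1×row0 = (0, 0, 2)
skip col 1 (zero from row 1)
step 2: normalize row 1 (÷2) = (0, 0, 1)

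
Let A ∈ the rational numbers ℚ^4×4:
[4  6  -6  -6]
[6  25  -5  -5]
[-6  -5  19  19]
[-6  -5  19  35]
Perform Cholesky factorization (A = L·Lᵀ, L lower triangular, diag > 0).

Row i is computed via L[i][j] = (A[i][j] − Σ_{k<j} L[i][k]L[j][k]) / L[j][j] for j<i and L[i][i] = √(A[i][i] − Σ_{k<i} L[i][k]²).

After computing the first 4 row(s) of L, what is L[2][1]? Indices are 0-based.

Step 1: L[0][0] = √(4) = 2.
  L[1][0] = (6) / L[0][0] = 3.
Step 2: L[1][1] = √(16) = 4.
  L[2][0] = (-6) / L[0][0] = -3.
  L[2][1] = (4) / L[1][1] = 1.
Step 3: L[2][2] = √(9) = 3.
  L[3][0] = (-6) / L[0][0] = -3.
  L[3][1] = (4) / L[1][1] = 1.
  L[3][2] = (9) / L[2][2] = 3.
Step 4: L[3][3] = √(16) = 4.

L[2][1] = 1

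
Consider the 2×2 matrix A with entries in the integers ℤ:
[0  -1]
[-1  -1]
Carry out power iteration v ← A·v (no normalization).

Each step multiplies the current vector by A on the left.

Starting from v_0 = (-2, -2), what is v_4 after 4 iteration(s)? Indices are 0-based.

v_4 = (-10, -16)

v_0 = (-2, -2).
v_1 = A·v_0 = (2, 4).
v_2 = A·v_1 = (-4, -6).
v_3 = A·v_2 = (6, 10).
v_4 = A·v_3 = (-10, -16).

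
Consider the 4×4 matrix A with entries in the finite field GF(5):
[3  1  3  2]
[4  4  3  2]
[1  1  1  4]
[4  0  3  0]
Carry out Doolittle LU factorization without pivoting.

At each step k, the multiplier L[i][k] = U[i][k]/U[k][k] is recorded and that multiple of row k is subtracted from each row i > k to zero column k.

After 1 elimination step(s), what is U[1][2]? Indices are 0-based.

k=0: U[0][0]=3
  eliminate (1,0): mult=3, new row 1: (0, 1, 4, 1); set L[1][0]=3
  eliminate (2,0): mult=2, new row 2: (0, 4, 0, 0); set L[2][0]=2
  eliminate (3,0): mult=3, new row 3: (0, 2, 4, 4); set L[3][0]=3

U[1][2] = 4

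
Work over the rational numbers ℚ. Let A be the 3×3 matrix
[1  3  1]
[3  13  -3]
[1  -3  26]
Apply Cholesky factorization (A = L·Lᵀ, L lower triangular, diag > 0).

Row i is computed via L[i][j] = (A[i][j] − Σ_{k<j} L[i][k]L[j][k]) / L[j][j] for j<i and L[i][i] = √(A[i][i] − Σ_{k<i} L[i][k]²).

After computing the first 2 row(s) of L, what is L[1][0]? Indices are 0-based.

Step 1: L[0][0] = √(1) = 1.
  L[1][0] = (3) / L[0][0] = 3.
Step 2: L[1][1] = √(4) = 2.

L[1][0] = 3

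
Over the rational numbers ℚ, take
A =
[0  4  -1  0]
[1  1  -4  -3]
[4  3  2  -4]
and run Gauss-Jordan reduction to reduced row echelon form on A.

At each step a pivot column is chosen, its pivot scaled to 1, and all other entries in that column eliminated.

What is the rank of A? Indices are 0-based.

step 1: exchange rows 0,1
step 1: normalize row 0 (÷1) = (1, 1, -4, -3)
  row 2: subtract 4×row0 = (0, -1, 18, 8)
step 2: normalize row 1 (÷4) = (0, 1, -1/4, 0)
  row 0: subtract 1×row1 = (1, 0, -15/4, -3)
  row 2: subtract -1×row1 = (0, 0, 71/4, 8)
step 3: normalize row 2 (÷71/4) = (0, 0, 1, 32/71)
  row 0: subtract -15/4×row2 = (1, 0, 0, -93/71)
  row 1: subtract -1/4×row2 = (0, 1, 0, 8/71)

rank = 3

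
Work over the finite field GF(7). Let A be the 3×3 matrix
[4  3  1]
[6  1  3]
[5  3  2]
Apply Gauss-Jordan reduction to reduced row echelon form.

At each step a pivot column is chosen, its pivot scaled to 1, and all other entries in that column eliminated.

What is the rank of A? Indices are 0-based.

[1] R0 /= 4  ⇒  (1, 6, 2)
     R1 -= 6·R0  ⇒  (0, 0, 5)
     R2 -= 5·R0  ⇒  (0, 1, 6)
[2] R1 <-> R2
[2] R1 /= 1  ⇒  (0, 1, 6)
     R0 -= 6·R1  ⇒  (1, 0, 1)
[3] R2 /= 5  ⇒  (0, 0, 1)
     R0 -= 1·R2  ⇒  (1, 0, 0)
     R1 -= 6·R2  ⇒  (0, 1, 0)

rank = 3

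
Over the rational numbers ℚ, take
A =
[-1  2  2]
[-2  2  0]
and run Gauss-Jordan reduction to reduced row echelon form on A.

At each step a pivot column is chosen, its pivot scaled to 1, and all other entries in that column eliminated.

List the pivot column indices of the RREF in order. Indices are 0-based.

pivot columns: 0, 1

pivot(0,0)=-1: scale R0 → (1, -2, -2)
  clear (1,0): R1 −= (-2)R0 → (0, -2, -4)
pivot(1,1)=-2: scale R1 → (0, 1, 2)
  clear (0,1): R0 −= (-2)R1 → (1, 0, 2)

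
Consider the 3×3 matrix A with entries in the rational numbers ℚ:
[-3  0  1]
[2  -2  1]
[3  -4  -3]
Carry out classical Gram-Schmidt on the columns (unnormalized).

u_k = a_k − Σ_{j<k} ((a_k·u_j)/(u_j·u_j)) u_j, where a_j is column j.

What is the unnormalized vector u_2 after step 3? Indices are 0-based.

u_2 = (8/23, 48/23, -24/23)

Step 1: u_0 = a_0 = (-3, 2, 3).
Step 2: u_1 = a_1 − (-8/11)·u_0 = (-24/11, -6/11, -20/11).
Step 3: u_2 = a_2 − (-5/11)·u_0 − (15/46)·u_1 = (8/23, 48/23, -24/23).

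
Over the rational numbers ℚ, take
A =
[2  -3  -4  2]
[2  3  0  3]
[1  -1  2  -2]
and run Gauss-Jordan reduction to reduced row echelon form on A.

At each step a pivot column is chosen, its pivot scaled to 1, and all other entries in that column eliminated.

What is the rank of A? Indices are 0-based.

step 1: normalize row 0 (÷2) = (1, -3/2, -2, 1)
  row 1: subtract 2×row0 = (0, 6, 4, 1)
  row 2: subtract 1×row0 = (0, 1/2, 4, -3)
step 2: normalize row 1 (÷6) = (0, 1, 2/3, 1/6)
  row 0: subtract -3/2×row1 = (1, 0, -1, 5/4)
  row 2: subtract 1/2×row1 = (0, 0, 11/3, -37/12)
step 3: normalize row 2 (÷11/3) = (0, 0, 1, -37/44)
  row 0: subtract -1×row2 = (1, 0, 0, 9/22)
  row 1: subtract 2/3×row2 = (0, 1, 0, 8/11)

rank = 3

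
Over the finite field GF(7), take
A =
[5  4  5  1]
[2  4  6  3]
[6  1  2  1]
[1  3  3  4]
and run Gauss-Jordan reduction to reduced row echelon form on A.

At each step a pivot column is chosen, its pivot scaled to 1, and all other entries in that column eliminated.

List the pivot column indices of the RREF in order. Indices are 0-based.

pivot columns: 0, 1, 2, 3

[1] R0 /= 5  ⇒  (1, 5, 1, 3)
     R1 -= 2·R0  ⇒  (0, 1, 4, 4)
     R2 -= 6·R0  ⇒  (0, 6, 3, 4)
     R3 -= 1·R0  ⇒  (0, 5, 2, 1)
[2] R1 /= 1  ⇒  (0, 1, 4, 4)
     R0 -= 5·R1  ⇒  (1, 0, 2, 4)
     R2 -= 6·R1  ⇒  (0, 0, 0, 1)
     R3 -= 5·R1  ⇒  (0, 0, 3, 2)
[3] R2 <-> R3
[3] R2 /= 3  ⇒  (0, 0, 1, 3)
     R0 -= 2·R2  ⇒  (1, 0, 0, 5)
     R1 -= 4·R2  ⇒  (0, 1, 0, 6)
[4] R3 /= 1  ⇒  (0, 0, 0, 1)
     R0 -= 5·R3  ⇒  (1, 0, 0, 0)
     R1 -= 6·R3  ⇒  (0, 1, 0, 0)
     R2 -= 3·R3  ⇒  (0, 0, 1, 0)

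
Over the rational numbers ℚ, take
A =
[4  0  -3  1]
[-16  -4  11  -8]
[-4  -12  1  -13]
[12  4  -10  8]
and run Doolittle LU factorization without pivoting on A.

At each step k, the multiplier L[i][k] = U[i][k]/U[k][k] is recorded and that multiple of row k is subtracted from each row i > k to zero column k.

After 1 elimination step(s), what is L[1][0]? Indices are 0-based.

L[1][0] = -4

[col 0] pivot 4
  R1 -= -4*R0 → (0, -4, -1, -4)  (L[1][0] := -4)
  R2 -= -1*R0 → (0, -12, -2, -12)  (L[2][0] := -1)
  R3 -= 3*R0 → (0, 4, -1, 5)  (L[3][0] := 3)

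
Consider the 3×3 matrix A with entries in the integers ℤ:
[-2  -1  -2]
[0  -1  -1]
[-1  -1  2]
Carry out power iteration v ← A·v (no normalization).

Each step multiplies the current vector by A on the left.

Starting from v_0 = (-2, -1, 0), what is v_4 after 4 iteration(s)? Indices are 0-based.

v_4 = (-122, -25, 0)

v_0 = (-2, -1, 0).
v_1 = A·v_0 = (5, 1, 3).
v_2 = A·v_1 = (-17, -4, 0).
v_3 = A·v_2 = (38, 4, 21).
v_4 = A·v_3 = (-122, -25, 0).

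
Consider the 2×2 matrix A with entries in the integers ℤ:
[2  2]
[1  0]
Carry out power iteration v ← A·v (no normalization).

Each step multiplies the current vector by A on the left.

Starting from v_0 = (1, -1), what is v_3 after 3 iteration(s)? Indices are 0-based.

v_3 = (4, 2)

v_0 = (1, -1).
v_1 = A·v_0 = (0, 1).
v_2 = A·v_1 = (2, 0).
v_3 = A·v_2 = (4, 2).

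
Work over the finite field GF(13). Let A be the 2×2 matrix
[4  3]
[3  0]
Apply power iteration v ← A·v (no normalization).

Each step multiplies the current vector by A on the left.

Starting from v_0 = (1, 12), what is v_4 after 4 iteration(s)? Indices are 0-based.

v_4 = (10, 1)

v_0 = (1, 12).
v_1 = A·v_0 = (1, 3).
v_2 = A·v_1 = (0, 3).
v_3 = A·v_2 = (9, 0).
v_4 = A·v_3 = (10, 1).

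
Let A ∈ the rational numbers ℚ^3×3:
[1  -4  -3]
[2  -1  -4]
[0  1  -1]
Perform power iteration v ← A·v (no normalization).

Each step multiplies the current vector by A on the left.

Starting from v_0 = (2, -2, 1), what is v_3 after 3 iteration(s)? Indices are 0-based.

v_3 = (-103, -28, 19)

v_0 = (2, -2, 1).
v_1 = A·v_0 = (7, 2, -3).
v_2 = A·v_1 = (8, 24, 5).
v_3 = A·v_2 = (-103, -28, 19).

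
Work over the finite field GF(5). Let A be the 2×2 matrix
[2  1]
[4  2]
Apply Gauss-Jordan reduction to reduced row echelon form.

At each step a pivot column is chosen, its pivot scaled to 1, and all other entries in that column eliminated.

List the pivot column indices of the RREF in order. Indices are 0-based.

pivot columns: 0

pivot(0,0)=2: scale R0 → (1, 3)
  clear (1,0): R1 −= (4)R0 → (0, 0)
col 1: no nonzero at/below row 1; advance.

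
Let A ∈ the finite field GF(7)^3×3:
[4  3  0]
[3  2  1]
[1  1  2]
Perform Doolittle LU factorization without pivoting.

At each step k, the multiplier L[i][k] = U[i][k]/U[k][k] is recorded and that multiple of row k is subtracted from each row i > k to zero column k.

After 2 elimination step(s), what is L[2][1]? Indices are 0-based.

L[2][1] = 6

k=0: U[0][0]=4
  eliminate (1,0): mult=6, new row 1: (0, 5, 1); set L[1][0]=6
  eliminate (2,0): mult=2, new row 2: (0, 2, 2); set L[2][0]=2
k=1: U[1][1]=5
  eliminate (2,1): mult=6, new row 2: (0, 0, 3); set L[2][1]=6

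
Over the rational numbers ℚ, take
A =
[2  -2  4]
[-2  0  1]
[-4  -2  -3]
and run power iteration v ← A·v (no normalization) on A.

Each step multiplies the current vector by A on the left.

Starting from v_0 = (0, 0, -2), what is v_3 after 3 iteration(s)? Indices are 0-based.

v_3 = (52, -6, -146)

v_0 = (0, 0, -2).
v_1 = A·v_0 = (-8, -2, 6).
v_2 = A·v_1 = (12, 22, 18).
v_3 = A·v_2 = (52, -6, -146).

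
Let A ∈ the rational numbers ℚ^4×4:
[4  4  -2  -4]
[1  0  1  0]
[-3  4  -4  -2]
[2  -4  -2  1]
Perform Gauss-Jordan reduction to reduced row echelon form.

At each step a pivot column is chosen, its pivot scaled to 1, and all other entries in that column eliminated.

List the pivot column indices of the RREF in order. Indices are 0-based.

pivot(0,0)=4: scale R0 → (1, 1, -1/2, -1)
  clear (1,0): R1 −= (1)R0 → (0, -1, 3/2, 1)
  clear (2,0): R2 −= (-3)R0 → (0, 7, -11/2, -5)
  clear (3,0): R3 −= (2)R0 → (0, -6, -1, 3)
pivot(1,1)=-1: scale R1 → (0, 1, -3/2, -1)
  clear (0,1): R0 −= (1)R1 → (1, 0, 1, 0)
  clear (2,1): R2 −= (7)R1 → (0, 0, 5, 2)
  clear (3,1): R3 −= (-6)R1 → (0, 0, -10, -3)
pivot(2,2)=5: scale R2 → (0, 0, 1, 2/5)
  clear (0,2): R0 −= (1)R2 → (1, 0, 0, -2/5)
  clear (1,2): R1 −= (-3/2)R2 → (0, 1, 0, -2/5)
  clear (3,2): R3 −= (-10)R2 → (0, 0, 0, 1)
pivot(3,3)=1: scale R3 → (0, 0, 0, 1)
  clear (0,3): R0 −= (-2/5)R3 → (1, 0, 0, 0)
  clear (1,3): R1 −= (-2/5)R3 → (0, 1, 0, 0)
  clear (2,3): R2 −= (2/5)R3 → (0, 0, 1, 0)

pivot columns: 0, 1, 2, 3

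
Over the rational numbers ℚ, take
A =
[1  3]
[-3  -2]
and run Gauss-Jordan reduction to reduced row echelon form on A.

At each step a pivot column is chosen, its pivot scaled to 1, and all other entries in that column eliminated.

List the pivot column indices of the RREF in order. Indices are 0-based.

pivot(0,0)=1: scale R0 → (1, 3)
  clear (1,0): R1 −= (-3)R0 → (0, 7)
pivot(1,1)=7: scale R1 → (0, 1)
  clear (0,1): R0 −= (3)R1 → (1, 0)

pivot columns: 0, 1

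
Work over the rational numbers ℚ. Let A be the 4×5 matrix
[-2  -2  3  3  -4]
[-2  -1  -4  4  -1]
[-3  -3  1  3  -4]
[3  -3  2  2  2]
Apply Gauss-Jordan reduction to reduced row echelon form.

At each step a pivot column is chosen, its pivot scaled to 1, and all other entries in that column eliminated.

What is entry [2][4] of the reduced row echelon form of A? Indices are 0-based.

[1] R0 /= -2  ⇒  (1, 1, -3/2, -3/2, 2)
     R1 -= -2·R0  ⇒  (0, 1, -7, 1, 3)
     R2 -= -3·R0  ⇒  (0, 0, -7/2, -3/2, 2)
     R3 -= 3·R0  ⇒  (0, -6, 13/2, 13/2, -4)
[2] R1 /= 1  ⇒  (0, 1, -7, 1, 3)
     R0 -= 1·R1  ⇒  (1, 0, 11/2, -5/2, -1)
     R3 -= -6·R1  ⇒  (0, 0, -71/2, 25/2, 14)
[3] R2 /= -7/2  ⇒  (0, 0, 1, 3/7, -4/7)
     R0 -= 11/2·R2  ⇒  (1, 0, 0, -34/7, 15/7)
     R1 -= -7·R2  ⇒  (0, 1, 0, 4, -1)
     R3 -= -71/2·R2  ⇒  (0, 0, 0, 194/7, -44/7)
[4] R3 /= 194/7  ⇒  (0, 0, 0, 1, -22/97)
     R0 -= -34/7·R3  ⇒  (1, 0, 0, 0, 101/97)
     R1 -= 4·R3  ⇒  (0, 1, 0, 0, -9/97)
     R2 -= 3/7·R3  ⇒  (0, 0, 1, 0, -46/97)

M[2][4] = -46/97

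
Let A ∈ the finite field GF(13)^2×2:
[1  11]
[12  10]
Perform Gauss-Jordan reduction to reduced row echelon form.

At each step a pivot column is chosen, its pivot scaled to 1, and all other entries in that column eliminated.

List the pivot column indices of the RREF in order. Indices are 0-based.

pivot columns: 0, 1

pivot(0,0)=1: scale R0 → (1, 11)
  clear (1,0): R1 −= (12)R0 → (0, 8)
pivot(1,1)=8: scale R1 → (0, 1)
  clear (0,1): R0 −= (11)R1 → (1, 0)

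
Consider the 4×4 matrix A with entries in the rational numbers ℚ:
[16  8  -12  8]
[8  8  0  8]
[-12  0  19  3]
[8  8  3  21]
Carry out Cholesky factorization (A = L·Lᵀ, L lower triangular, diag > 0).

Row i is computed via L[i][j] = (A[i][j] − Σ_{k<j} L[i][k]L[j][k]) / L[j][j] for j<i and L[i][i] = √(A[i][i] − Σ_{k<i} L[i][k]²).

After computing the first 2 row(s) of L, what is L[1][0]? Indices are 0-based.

Step 1: L[0][0] = √(16) = 4.
  L[1][0] = (8) / L[0][0] = 2.
Step 2: L[1][1] = √(4) = 2.

L[1][0] = 2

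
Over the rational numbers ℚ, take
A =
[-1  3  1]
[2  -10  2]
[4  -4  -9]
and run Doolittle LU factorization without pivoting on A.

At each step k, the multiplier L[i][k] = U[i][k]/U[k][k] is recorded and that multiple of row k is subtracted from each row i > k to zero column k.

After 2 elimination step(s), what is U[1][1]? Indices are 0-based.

U[1][1] = -4

Step 1: pivot at (0,0) is -1.
  row1 ← row1 − (-2)·row0  ⇒  L[1][0]=-2, U row1=(0, -4, 4)
  row2 ← row2 − (-4)·row0  ⇒  L[2][0]=-4, U row2=(0, 8, -5)
Step 2: pivot at (1,1) is -4.
  row2 ← row2 − (-2)·row1  ⇒  L[2][1]=-2, U row2=(0, 0, 3)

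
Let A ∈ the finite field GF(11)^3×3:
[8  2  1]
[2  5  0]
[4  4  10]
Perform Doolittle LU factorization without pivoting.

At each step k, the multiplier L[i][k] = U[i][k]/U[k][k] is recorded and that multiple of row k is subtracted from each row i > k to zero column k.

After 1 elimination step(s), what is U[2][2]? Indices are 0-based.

U[2][2] = 4

Step 1: pivot at (0,0) is 8.
  row1 ← row1 − (3)·row0  ⇒  L[1][0]=3, U row1=(0, 10, 8)
  row2 ← row2 − (6)·row0  ⇒  L[2][0]=6, U row2=(0, 3, 4)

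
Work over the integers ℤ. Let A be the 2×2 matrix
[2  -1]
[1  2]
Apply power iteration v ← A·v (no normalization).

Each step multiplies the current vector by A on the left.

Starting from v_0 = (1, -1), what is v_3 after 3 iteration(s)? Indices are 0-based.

v_3 = (13, 9)

v_0 = (1, -1).
v_1 = A·v_0 = (3, -1).
v_2 = A·v_1 = (7, 1).
v_3 = A·v_2 = (13, 9).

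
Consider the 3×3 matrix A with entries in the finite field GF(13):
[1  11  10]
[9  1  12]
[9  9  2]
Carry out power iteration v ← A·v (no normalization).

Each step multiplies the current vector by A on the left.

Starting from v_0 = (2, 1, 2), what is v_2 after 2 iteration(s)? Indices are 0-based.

v_0 = (2, 1, 2).
v_1 = A·v_0 = (7, 4, 5).
v_2 = A·v_1 = (10, 10, 5).

v_2 = (10, 10, 5)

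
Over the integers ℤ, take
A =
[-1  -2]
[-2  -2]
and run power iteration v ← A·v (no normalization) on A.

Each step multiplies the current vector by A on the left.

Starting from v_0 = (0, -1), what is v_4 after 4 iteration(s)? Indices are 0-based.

v_0 = (0, -1).
v_1 = A·v_0 = (2, 2).
v_2 = A·v_1 = (-6, -8).
v_3 = A·v_2 = (22, 28).
v_4 = A·v_3 = (-78, -100).

v_4 = (-78, -100)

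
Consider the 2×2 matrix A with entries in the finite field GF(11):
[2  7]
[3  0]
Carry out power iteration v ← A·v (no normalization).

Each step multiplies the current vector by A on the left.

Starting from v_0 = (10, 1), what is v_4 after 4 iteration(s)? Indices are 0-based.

v_4 = (1, 7)

v_0 = (10, 1).
v_1 = A·v_0 = (5, 8).
v_2 = A·v_1 = (0, 4).
v_3 = A·v_2 = (6, 0).
v_4 = A·v_3 = (1, 7).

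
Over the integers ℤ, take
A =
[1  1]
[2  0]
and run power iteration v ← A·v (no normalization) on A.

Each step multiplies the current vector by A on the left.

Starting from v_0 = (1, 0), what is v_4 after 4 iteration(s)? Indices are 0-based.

v_0 = (1, 0).
v_1 = A·v_0 = (1, 2).
v_2 = A·v_1 = (3, 2).
v_3 = A·v_2 = (5, 6).
v_4 = A·v_3 = (11, 10).

v_4 = (11, 10)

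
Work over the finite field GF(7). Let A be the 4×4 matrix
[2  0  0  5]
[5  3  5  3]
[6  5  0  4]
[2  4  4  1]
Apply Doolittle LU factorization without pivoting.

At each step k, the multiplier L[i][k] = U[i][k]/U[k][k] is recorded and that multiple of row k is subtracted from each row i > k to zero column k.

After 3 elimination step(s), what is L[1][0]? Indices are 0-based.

L[1][0] = 6

[col 0] pivot 2
  R1 -= 6*R0 → (0, 3, 5, 1)  (L[1][0] := 6)
  R2 -= 3*R0 → (0, 5, 0, 3)  (L[2][0] := 3)
  R3 -= 1*R0 → (0, 4, 4, 3)  (L[3][0] := 1)
[col 1] pivot 3
  R2 -= 4*R1 → (0, 0, 1, 6)  (L[2][1] := 4)
  R3 -= 6*R1 → (0, 0, 2, 4)  (L[3][1] := 6)
[col 2] pivot 1
  R3 -= 2*R2 → (0, 0, 0, 6)  (L[3][2] := 2)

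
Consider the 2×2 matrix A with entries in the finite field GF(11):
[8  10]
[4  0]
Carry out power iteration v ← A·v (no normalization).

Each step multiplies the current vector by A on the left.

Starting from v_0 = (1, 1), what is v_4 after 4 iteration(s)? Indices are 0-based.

v_0 = (1, 1).
v_1 = A·v_0 = (7, 4).
v_2 = A·v_1 = (8, 6).
v_3 = A·v_2 = (3, 10).
v_4 = A·v_3 = (3, 1).

v_4 = (3, 1)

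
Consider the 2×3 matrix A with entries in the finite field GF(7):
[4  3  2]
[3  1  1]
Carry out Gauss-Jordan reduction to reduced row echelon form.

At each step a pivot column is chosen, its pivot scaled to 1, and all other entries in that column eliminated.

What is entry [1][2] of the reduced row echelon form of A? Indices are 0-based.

step 1: normalize row 0 (÷4) = (1, 6, 4)
  row 1: subtract 3×row0 = (0, 4, 3)
step 2: normalize row 1 (÷4) = (0, 1, 6)
  row 0: subtract 6×row1 = (1, 0, 3)

M[1][2] = 6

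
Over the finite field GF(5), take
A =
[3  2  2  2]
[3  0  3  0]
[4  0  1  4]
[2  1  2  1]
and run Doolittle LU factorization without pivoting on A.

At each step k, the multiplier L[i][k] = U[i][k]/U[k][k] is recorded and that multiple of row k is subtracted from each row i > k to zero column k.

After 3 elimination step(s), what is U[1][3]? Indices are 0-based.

Step 1: pivot at (0,0) is 3.
  row1 ← row1 − (1)·row0  ⇒  L[1][0]=1, U row1=(0, 3, 1, 3)
  row2 ← row2 − (3)·row0  ⇒  L[2][0]=3, U row2=(0, 4, 0, 3)
  row3 ← row3 − (4)·row0  ⇒  L[3][0]=4, U row3=(0, 3, 4, 3)
Step 2: pivot at (1,1) is 3.
  row2 ← row2 − (3)·row1  ⇒  L[2][1]=3, U row2=(0, 0, 2, 4)
  row3 ← row3 − (1)·row1  ⇒  L[3][1]=1, U row3=(0, 0, 3, 0)
Step 3: pivot at (2,2) is 2.
  row3 ← row3 − (4)·row2  ⇒  L[3][2]=4, U row3=(0, 0, 0, 4)

U[1][3] = 3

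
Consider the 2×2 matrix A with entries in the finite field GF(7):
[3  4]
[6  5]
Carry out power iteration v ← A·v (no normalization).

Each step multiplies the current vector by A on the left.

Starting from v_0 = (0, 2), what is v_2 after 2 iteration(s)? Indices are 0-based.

v_2 = (1, 0)

v_0 = (0, 2).
v_1 = A·v_0 = (1, 3).
v_2 = A·v_1 = (1, 0).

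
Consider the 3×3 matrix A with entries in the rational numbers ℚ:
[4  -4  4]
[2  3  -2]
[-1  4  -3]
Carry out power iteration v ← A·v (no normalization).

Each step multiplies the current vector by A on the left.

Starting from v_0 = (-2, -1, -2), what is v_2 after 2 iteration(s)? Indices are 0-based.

v_0 = (-2, -1, -2).
v_1 = A·v_0 = (-12, -3, 4).
v_2 = A·v_1 = (-20, -41, -12).

v_2 = (-20, -41, -12)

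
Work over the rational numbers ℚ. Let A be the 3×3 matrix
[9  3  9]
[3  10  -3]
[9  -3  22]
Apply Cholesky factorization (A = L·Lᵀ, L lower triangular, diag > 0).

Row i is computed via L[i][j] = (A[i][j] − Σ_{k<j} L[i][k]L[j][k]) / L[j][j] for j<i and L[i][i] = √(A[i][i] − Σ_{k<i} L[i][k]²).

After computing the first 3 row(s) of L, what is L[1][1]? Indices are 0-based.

L[1][1] = 3

Step 1: L[0][0] = √(9) = 3.
  L[1][0] = (3) / L[0][0] = 1.
Step 2: L[1][1] = √(9) = 3.
  L[2][0] = (9) / L[0][0] = 3.
  L[2][1] = (-6) / L[1][1] = -2.
Step 3: L[2][2] = √(9) = 3.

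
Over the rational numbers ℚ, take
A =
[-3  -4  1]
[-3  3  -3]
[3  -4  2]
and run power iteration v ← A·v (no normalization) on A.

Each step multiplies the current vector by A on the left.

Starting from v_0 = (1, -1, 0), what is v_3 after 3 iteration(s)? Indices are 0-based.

v_3 = (125, -333, 334)

v_0 = (1, -1, 0).
v_1 = A·v_0 = (1, -6, 7).
v_2 = A·v_1 = (28, -42, 41).
v_3 = A·v_2 = (125, -333, 334).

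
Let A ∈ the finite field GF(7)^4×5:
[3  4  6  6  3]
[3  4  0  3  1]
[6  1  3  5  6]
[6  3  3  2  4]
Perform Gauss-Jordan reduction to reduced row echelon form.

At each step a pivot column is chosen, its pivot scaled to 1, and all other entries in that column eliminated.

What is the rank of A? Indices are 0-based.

step 1: normalize row 0 (÷3) = (1, 6, 2, 2, 1)
  row 1: subtract 3×row0 = (0, 0, 1, 4, 5)
  row 2: subtract 6×row0 = (0, 0, 5, 0, 0)
  row 3: subtract 6×row0 = (0, 2, 5, 4, 5)
step 2: exchange rows 1,3
step 2: normalize row 1 (÷2) = (0, 1, 6, 2, 6)
  row 0: subtract 6×row1 = (1, 0, 1, 4, 0)
step 3: normalize row 2 (÷5) = (0, 0, 1, 0, 0)
  row 0: subtract 1×row2 = (1, 0, 0, 4, 0)
  row 1: subtract 6×row2 = (0, 1, 0, 2, 6)
  row 3: subtract 1×row2 = (0, 0, 0, 4, 5)
step 4: normalize row 3 (÷4) = (0, 0, 0, 1, 3)
  row 0: subtract 4×row3 = (1, 0, 0, 0, 2)
  row 1: subtract 2×row3 = (0, 1, 0, 0, 0)

rank = 4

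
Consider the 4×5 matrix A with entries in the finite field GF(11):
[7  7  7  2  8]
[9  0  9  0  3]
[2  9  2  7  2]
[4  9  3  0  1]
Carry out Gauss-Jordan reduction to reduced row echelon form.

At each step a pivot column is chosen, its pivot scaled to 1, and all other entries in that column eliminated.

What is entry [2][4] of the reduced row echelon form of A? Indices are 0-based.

[1] R0 /= 7  ⇒  (1, 1, 1, 5, 9)
     R1 -= 9·R0  ⇒  (0, 2, 0, 10, 10)
     R2 -= 2·R0  ⇒  (0, 7, 0, 8, 6)
     R3 -= 4·R0  ⇒  (0, 5, 10, 2, 9)
[2] R1 /= 2  ⇒  (0, 1, 0, 5, 5)
     R0 -= 1·R1  ⇒  (1, 0, 1, 0, 4)
     R2 -= 7·R1  ⇒  (0, 0, 0, 6, 4)
     R3 -= 5·R1  ⇒  (0, 0, 10, 10, 6)
[3] R2 <-> R3
[3] R2 /= 10  ⇒  (0, 0, 1, 1, 5)
     R0 -= 1·R2  ⇒  (1, 0, 0, 10, 10)
[4] R3 /= 6  ⇒  (0, 0, 0, 1, 8)
     R0 -= 10·R3  ⇒  (1, 0, 0, 0, 7)
     R1 -= 5·R3  ⇒  (0, 1, 0, 0, 9)
     R2 -= 1·R3  ⇒  (0, 0, 1, 0, 8)

M[2][4] = 8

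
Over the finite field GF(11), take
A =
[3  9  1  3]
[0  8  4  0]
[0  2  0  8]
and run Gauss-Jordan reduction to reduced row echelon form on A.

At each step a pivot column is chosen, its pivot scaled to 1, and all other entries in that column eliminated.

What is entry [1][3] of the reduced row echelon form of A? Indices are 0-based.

pivot(0,0)=3: scale R0 → (1, 3, 4, 1)
pivot(1,1)=8: scale R1 → (0, 1, 6, 0)
  clear (0,1): R0 −= (3)R1 → (1, 0, 8, 1)
  clear (2,1): R2 −= (2)R1 → (0, 0, 10, 8)
pivot(2,2)=10: scale R2 → (0, 0, 1, 3)
  clear (0,2): R0 −= (8)R2 → (1, 0, 0, 10)
  clear (1,2): R1 −= (6)R2 → (0, 1, 0, 4)

M[1][3] = 4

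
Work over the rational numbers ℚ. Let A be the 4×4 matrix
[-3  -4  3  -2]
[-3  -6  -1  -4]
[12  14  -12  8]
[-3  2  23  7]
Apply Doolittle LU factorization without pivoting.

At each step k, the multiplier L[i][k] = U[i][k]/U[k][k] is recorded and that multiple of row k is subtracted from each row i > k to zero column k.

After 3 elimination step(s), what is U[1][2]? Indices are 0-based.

U[1][2] = -4

k=0: U[0][0]=-3
  eliminate (1,0): mult=1, new row 1: (0, -2, -4, -2); set L[1][0]=1
  eliminate (2,0): mult=-4, new row 2: (0, -2, 0, 0); set L[2][0]=-4
  eliminate (3,0): mult=1, new row 3: (0, 6, 20, 9); set L[3][0]=1
k=1: U[1][1]=-2
  eliminate (2,1): mult=1, new row 2: (0, 0, 4, 2); set L[2][1]=1
  eliminate (3,1): mult=-3, new row 3: (0, 0, 8, 3); set L[3][1]=-3
k=2: U[2][2]=4
  eliminate (3,2): mult=2, new row 3: (0, 0, 0, -1); set L[3][2]=2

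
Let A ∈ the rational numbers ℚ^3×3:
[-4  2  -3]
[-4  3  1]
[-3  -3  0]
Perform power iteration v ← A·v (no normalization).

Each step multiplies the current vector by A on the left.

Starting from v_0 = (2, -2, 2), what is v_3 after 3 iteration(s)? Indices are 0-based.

v_0 = (2, -2, 2).
v_1 = A·v_0 = (-18, -12, 0).
v_2 = A·v_1 = (48, 36, 90).
v_3 = A·v_2 = (-390, 6, -252).

v_3 = (-390, 6, -252)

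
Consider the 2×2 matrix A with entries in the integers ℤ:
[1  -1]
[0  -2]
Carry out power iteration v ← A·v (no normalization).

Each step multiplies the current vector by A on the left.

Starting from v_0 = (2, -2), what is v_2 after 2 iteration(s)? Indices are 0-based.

v_2 = (0, -8)

v_0 = (2, -2).
v_1 = A·v_0 = (4, 4).
v_2 = A·v_1 = (0, -8).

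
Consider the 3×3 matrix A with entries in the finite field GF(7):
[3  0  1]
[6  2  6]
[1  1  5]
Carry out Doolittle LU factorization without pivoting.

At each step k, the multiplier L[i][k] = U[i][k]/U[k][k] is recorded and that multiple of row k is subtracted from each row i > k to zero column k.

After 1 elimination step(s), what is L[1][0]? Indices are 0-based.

Step 1: pivot at (0,0) is 3.
  row1 ← row1 − (2)·row0  ⇒  L[1][0]=2, U row1=(0, 2, 4)
  row2 ← row2 − (5)·row0  ⇒  L[2][0]=5, U row2=(0, 1, 0)

L[1][0] = 2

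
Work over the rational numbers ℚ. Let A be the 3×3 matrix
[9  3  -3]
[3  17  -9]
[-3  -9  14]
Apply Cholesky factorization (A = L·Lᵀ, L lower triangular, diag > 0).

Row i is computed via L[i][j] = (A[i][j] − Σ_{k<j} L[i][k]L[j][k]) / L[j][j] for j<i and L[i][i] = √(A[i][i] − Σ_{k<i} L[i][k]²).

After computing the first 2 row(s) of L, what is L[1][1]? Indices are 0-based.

L[1][1] = 4

Step 1: L[0][0] = √(9) = 3.
  L[1][0] = (3) / L[0][0] = 1.
Step 2: L[1][1] = √(16) = 4.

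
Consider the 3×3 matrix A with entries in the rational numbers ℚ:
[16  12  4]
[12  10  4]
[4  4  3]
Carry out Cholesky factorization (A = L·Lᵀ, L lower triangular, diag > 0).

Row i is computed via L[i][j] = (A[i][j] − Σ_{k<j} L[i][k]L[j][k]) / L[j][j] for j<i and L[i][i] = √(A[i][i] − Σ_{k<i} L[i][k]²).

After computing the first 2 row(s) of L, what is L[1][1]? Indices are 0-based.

Step 1: L[0][0] = √(16) = 4.
  L[1][0] = (12) / L[0][0] = 3.
Step 2: L[1][1] = √(1) = 1.

L[1][1] = 1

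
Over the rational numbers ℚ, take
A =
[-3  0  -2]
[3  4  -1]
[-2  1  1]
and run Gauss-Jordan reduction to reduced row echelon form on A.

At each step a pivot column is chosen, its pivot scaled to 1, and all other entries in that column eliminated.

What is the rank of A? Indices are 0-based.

rank = 3

step 1: normalize row 0 (÷-3) = (1, 0, 2/3)
  row 1: subtract 3×row0 = (0, 4, -3)
  row 2: subtract -2×row0 = (0, 1, 7/3)
step 2: normalize row 1 (÷4) = (0, 1, -3/4)
  row 2: subtract 1×row1 = (0, 0, 37/12)
step 3: normalize row 2 (÷37/12) = (0, 0, 1)
  row 0: subtract 2/3×row2 = (1, 0, 0)
  row 1: subtract -3/4×row2 = (0, 1, 0)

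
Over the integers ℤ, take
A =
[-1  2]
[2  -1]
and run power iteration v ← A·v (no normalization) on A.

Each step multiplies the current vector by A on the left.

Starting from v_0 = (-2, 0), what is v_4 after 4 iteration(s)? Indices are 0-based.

v_4 = (-82, 80)

v_0 = (-2, 0).
v_1 = A·v_0 = (2, -4).
v_2 = A·v_1 = (-10, 8).
v_3 = A·v_2 = (26, -28).
v_4 = A·v_3 = (-82, 80).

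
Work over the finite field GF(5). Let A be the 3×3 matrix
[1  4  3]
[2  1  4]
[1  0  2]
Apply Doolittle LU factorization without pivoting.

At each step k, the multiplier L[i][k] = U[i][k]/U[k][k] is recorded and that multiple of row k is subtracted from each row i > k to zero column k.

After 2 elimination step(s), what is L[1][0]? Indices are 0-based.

L[1][0] = 2

k=0: U[0][0]=1
  eliminate (1,0): mult=2, new row 1: (0, 3, 3); set L[1][0]=2
  eliminate (2,0): mult=1, new row 2: (0, 1, 4); set L[2][0]=1
k=1: U[1][1]=3
  eliminate (2,1): mult=2, new row 2: (0, 0, 3); set L[2][1]=2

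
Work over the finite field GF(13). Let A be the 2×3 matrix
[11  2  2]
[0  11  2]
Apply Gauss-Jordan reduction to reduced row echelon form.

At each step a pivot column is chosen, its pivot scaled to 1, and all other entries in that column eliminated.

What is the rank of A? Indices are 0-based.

rank = 2

step 1: normalize row 0 (÷11) = (1, 12, 12)
step 2: normalize row 1 (÷11) = (0, 1, 12)
  row 0: subtract 12×row1 = (1, 0, 11)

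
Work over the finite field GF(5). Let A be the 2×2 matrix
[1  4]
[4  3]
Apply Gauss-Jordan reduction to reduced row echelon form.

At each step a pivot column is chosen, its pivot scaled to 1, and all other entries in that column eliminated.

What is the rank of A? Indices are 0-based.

rank = 2

step 1: normalize row 0 (÷1) = (1, 4)
  row 1: subtract 4×row0 = (0, 2)
step 2: normalize row 1 (÷2) = (0, 1)
  row 0: subtract 4×row1 = (1, 0)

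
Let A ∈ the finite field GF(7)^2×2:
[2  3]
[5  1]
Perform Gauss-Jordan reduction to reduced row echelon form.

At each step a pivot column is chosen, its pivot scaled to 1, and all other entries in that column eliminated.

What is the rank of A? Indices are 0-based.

rank = 2

step 1: normalize row 0 (÷2) = (1, 5)
  row 1: subtract 5×row0 = (0, 4)
step 2: normalize row 1 (÷4) = (0, 1)
  row 0: subtract 5×row1 = (1, 0)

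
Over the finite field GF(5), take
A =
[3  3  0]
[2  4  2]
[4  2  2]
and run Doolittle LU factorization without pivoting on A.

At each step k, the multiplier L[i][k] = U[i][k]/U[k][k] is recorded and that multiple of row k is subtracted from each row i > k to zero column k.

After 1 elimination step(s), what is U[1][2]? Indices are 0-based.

U[1][2] = 2

[col 0] pivot 3
  R1 -= 4*R0 → (0, 2, 2)  (L[1][0] := 4)
  R2 -= 3*R0 → (0, 3, 2)  (L[2][0] := 3)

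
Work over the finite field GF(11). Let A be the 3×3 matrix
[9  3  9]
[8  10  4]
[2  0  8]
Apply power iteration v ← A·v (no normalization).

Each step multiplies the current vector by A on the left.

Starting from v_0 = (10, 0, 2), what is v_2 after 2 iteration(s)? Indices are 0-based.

v_0 = (10, 0, 2).
v_1 = A·v_0 = (9, 0, 3).
v_2 = A·v_1 = (9, 7, 9).

v_2 = (9, 7, 9)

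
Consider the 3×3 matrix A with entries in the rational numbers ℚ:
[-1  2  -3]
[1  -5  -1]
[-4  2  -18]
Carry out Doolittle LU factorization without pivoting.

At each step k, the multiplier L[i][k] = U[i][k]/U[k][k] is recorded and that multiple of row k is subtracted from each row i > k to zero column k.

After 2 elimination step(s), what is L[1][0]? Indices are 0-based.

Step 1: pivot at (0,0) is -1.
  row1 ← row1 − (-1)·row0  ⇒  L[1][0]=-1, U row1=(0, -3, -4)
  row2 ← row2 − (4)·row0  ⇒  L[2][0]=4, U row2=(0, -6, -6)
Step 2: pivot at (1,1) is -3.
  row2 ← row2 − (2)·row1  ⇒  L[2][1]=2, U row2=(0, 0, 2)

L[1][0] = -1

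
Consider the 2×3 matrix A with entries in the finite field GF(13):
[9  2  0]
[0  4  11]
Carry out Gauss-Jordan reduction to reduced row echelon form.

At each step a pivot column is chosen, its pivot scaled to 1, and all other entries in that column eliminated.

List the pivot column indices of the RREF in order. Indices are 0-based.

pivot columns: 0, 1

pivot(0,0)=9: scale R0 → (1, 6, 0)
pivot(1,1)=4: scale R1 → (0, 1, 6)
  clear (0,1): R0 −= (6)R1 → (1, 0, 3)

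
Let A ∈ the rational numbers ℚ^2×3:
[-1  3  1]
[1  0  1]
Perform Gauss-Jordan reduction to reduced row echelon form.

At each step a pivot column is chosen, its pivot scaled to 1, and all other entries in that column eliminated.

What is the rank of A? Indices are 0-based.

rank = 2

pivot(0,0)=-1: scale R0 → (1, -3, -1)
  clear (1,0): R1 −= (1)R0 → (0, 3, 2)
pivot(1,1)=3: scale R1 → (0, 1, 2/3)
  clear (0,1): R0 −= (-3)R1 → (1, 0, 1)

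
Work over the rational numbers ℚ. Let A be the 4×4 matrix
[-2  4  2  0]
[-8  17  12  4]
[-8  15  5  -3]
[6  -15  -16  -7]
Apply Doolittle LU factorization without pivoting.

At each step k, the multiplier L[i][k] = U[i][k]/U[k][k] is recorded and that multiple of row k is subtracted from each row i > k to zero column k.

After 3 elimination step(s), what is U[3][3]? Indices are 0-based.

U[3][3] = 3

[col 0] pivot -2
  R1 -= 4*R0 → (0, 1, 4, 4)  (L[1][0] := 4)
  R2 -= 4*R0 → (0, -1, -3, -3)  (L[2][0] := 4)
  R3 -= -3*R0 → (0, -3, -10, -7)  (L[3][0] := -3)
[col 1] pivot 1
  R2 -= -1*R1 → (0, 0, 1, 1)  (L[2][1] := -1)
  R3 -= -3*R1 → (0, 0, 2, 5)  (L[3][1] := -3)
[col 2] pivot 1
  R3 -= 2*R2 → (0, 0, 0, 3)  (L[3][2] := 2)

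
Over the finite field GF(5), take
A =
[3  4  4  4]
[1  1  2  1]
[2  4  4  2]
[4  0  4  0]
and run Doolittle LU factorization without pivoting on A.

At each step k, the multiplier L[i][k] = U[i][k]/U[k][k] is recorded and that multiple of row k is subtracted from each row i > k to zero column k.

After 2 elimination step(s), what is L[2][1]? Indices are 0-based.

L[2][1] = 1

k=0: U[0][0]=3
  eliminate (1,0): mult=2, new row 1: (0, 3, 4, 3); set L[1][0]=2
  eliminate (2,0): mult=4, new row 2: (0, 3, 3, 1); set L[2][0]=4
  eliminate (3,0): mult=3, new row 3: (0, 3, 2, 3); set L[3][0]=3
k=1: U[1][1]=3
  eliminate (2,1): mult=1, new row 2: (0, 0, 4, 3); set L[2][1]=1
  eliminate (3,1): mult=1, new row 3: (0, 0, 3, 0); set L[3][1]=1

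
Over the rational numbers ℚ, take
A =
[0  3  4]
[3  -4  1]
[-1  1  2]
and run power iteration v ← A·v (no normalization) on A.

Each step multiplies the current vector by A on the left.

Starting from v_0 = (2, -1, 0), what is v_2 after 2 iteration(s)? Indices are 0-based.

v_0 = (2, -1, 0).
v_1 = A·v_0 = (-3, 10, -3).
v_2 = A·v_1 = (18, -52, 7).

v_2 = (18, -52, 7)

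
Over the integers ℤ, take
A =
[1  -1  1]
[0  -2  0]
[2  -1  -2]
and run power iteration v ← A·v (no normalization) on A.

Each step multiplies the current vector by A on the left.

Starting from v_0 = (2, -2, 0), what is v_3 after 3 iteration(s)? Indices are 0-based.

v_3 = (6, 16, 36)

v_0 = (2, -2, 0).
v_1 = A·v_0 = (4, 4, 6).
v_2 = A·v_1 = (6, -8, -8).
v_3 = A·v_2 = (6, 16, 36).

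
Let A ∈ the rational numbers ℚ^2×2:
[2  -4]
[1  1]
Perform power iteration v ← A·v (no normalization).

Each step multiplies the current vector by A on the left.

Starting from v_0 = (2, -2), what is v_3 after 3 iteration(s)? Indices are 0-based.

v_3 = (0, 36)

v_0 = (2, -2).
v_1 = A·v_0 = (12, 0).
v_2 = A·v_1 = (24, 12).
v_3 = A·v_2 = (0, 36).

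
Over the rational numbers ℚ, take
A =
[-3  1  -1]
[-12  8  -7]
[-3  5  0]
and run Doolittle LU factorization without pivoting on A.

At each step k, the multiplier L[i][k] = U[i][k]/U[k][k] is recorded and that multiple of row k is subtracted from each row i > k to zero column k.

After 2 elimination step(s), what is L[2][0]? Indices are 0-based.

L[2][0] = 1

[col 0] pivot -3
  R1 -= 4*R0 → (0, 4, -3)  (L[1][0] := 4)
  R2 -= 1*R0 → (0, 4, 1)  (L[2][0] := 1)
[col 1] pivot 4
  R2 -= 1*R1 → (0, 0, 4)  (L[2][1] := 1)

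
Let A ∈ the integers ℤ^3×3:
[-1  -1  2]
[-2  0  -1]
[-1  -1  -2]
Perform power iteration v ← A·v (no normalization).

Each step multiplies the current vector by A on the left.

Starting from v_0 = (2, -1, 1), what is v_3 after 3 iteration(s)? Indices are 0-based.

v_3 = (21, -6, -19)

v_0 = (2, -1, 1).
v_1 = A·v_0 = (1, -5, -3).
v_2 = A·v_1 = (-2, 1, 10).
v_3 = A·v_2 = (21, -6, -19).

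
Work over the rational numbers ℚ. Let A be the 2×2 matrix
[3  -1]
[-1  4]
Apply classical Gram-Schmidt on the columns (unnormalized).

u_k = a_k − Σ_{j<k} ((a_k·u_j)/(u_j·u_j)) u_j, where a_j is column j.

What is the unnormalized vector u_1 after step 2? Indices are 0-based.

u_1 = (11/10, 33/10)

Step 1: u_0 = a_0 = (3, -1).
Step 2: u_1 = a_1 − (-7/10)·u_0 = (11/10, 33/10).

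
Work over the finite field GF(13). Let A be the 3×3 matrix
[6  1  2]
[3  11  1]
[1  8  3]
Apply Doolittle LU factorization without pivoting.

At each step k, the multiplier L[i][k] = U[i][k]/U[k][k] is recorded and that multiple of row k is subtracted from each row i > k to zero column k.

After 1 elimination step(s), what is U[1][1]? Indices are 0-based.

U[1][1] = 4

Step 1: pivot at (0,0) is 6.
  row1 ← row1 − (7)·row0  ⇒  L[1][0]=7, U row1=(0, 4, 0)
  row2 ← row2 − (11)·row0  ⇒  L[2][0]=11, U row2=(0, 10, 7)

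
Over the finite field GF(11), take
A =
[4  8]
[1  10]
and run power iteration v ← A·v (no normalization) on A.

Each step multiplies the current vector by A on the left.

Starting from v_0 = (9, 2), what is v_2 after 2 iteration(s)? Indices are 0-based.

v_0 = (9, 2).
v_1 = A·v_0 = (8, 7).
v_2 = A·v_1 = (0, 1).

v_2 = (0, 1)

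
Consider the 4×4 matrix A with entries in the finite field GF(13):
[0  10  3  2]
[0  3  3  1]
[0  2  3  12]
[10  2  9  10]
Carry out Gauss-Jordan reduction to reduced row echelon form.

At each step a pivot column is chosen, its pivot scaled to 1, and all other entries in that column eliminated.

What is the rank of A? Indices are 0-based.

[1] R0 <-> R3
[1] R0 /= 10  ⇒  (1, 8, 10, 1)
[2] R1 /= 3  ⇒  (0, 1, 1, 9)
     R0 -= 8·R1  ⇒  (1, 0, 2, 7)
     R2 -= 2·R1  ⇒  (0, 0, 1, 7)
     R3 -= 10·R1  ⇒  (0, 0, 6, 3)
[3] R2 /= 1  ⇒  (0, 0, 1, 7)
     R0 -= 2·R2  ⇒  (1, 0, 0, 6)
     R1 -= 1·R2  ⇒  (0, 1, 0, 2)
     R3 -= 6·R2  ⇒  (0, 0, 0, 0)
column 3 empty below row 3

rank = 3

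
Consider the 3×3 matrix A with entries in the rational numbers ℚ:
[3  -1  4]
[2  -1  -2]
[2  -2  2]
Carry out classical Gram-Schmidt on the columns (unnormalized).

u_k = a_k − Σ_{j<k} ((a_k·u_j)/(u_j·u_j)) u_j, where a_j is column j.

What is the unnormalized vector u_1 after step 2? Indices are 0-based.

u_1 = (10/17, 1/17, -16/17)

Step 1: u_0 = a_0 = (3, 2, 2).
Step 2: u_1 = a_1 − (-9/17)·u_0 = (10/17, 1/17, -16/17).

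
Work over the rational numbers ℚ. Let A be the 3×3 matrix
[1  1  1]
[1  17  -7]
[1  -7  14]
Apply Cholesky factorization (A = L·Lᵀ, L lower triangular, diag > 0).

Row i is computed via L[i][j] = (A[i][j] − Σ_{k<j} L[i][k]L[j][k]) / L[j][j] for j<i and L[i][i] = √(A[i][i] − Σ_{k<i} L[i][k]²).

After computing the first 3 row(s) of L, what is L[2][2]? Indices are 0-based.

Step 1: L[0][0] = √(1) = 1.
  L[1][0] = (1) / L[0][0] = 1.
Step 2: L[1][1] = √(16) = 4.
  L[2][0] = (1) / L[0][0] = 1.
  L[2][1] = (-8) / L[1][1] = -2.
Step 3: L[2][2] = √(9) = 3.

L[2][2] = 3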